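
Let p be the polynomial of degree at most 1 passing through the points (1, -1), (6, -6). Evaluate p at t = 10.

-10

Using the Lagrange interpolation formula with nodes 1, 6:
  L_0(t) = (t - 6) / -5
  L_1(t) = (t - 1) / 5
Then p(t) = -1·L_0(t) - 6·L_1(t).
Expanding and collecting terms gives p(t) = -t.
Evaluating at t = 10: p(10) = -10.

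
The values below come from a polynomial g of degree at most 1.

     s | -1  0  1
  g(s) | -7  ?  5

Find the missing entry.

-1

On equispaced nodes a degree-1 polynomial has vanishing second forward difference, so
  g(-1) - 2·g(0) + g(1) = 0.
Substituting the known values and solving for g(0):
  -2·g(0) = 2
  g(0) = -1.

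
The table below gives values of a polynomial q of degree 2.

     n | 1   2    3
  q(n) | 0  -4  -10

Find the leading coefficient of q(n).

Write q(n) = an^2 + bn + c. Substituting each data point gives a linear system:
  a + b + c = 0
  4a + 2b + c = -4
  9a + 3b + c = -10
Solving the system yields a = -1, b = -1, c = 2.
So q(n) = -n² - n + 2.
The leading coefficient is -1.

-1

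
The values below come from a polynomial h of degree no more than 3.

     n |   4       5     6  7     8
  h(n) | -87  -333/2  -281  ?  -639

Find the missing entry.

-873/2

The 4 known points determine the degree-3 polynomial uniquely.
Write h(n) = an^3 + bn^2 + cn + d. Substituting each data point gives a linear system:
  64a + 16b + 4c + d = -87
  125a + 25b + 5c + d = -333/2
  216a + 36b + 6c + d = -281
  512a + 64b + 8c + d = -639
Solving the system yields a = -1, b = -5/2, c = 4, d = 1.
So h(n) = -n^3 - (5/2)n^2 + 4n + 1.
Then h(7) = -873/2.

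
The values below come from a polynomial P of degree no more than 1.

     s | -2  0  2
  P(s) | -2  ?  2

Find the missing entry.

0

The 2 known points determine the degree-1 polynomial uniquely.
Write P(s) = as + b. Substituting each data point gives a linear system:
  -2a + b = -2
  2a + b = 2
Solving the system yields a = 1, b = 0.
So P(s) = s.
Then P(0) = 0.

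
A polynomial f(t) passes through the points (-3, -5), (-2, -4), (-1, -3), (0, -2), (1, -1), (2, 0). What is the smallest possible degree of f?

Forward differences of the values at t = -3, -2, -1, 0, 1, 2:
  f  : -5  -4  -3  -2  -1  0
  Δ  : 1  1  1  1  1
  Δ^2: 0  0  0  0
  Δ^3: 0  0  0
  Δ^4: 0  0
  Δ^5: 0
The first differences are constant (1) and nonzero, while all higher differences vanish, so the minimal degree is 1.

1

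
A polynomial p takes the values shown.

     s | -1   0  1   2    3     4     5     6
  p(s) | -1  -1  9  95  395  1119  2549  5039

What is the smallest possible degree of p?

Forward differences of the values at s = -1, 0, 1, 2, 3, 4, 5, 6:
  p  : -1  -1  9  95  395  1119  2549  5039
  Δ  : 0  10  86  300  724  1430  2490
  Δ^2: 10  76  214  424  706  1060
  Δ^3: 66  138  210  282  354
  Δ^4: 72  72  72  72
  Δ^5: 0  0  0
  Δ^6: 0  0
  Δ^7: 0
The fourth differences are constant (72) and nonzero, while all higher differences vanish, so the minimal degree is 4.

4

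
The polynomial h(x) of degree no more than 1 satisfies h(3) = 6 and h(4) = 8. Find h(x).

Using the Lagrange interpolation formula with nodes 3, 4:
  L_0(x) = (x - 4) / -1
  L_1(x) = (x - 3) / 1
Then h(x) = 6·L_0(x) + 8·L_1(x).
Expanding and collecting terms gives h(x) = 2x.
Check: h(4) = 8. ✓

h(x) = 2x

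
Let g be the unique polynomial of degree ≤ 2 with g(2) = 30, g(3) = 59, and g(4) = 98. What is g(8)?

354

Using the Lagrange interpolation formula with nodes 2, 3, 4:
  L_0(s) = (s - 3)(s - 4) / 2
  L_1(s) = (s - 2)(s - 4) / -1
  L_2(s) = (s - 2)(s - 3) / 2
Then g(s) = 30·L_0(s) + 59·L_1(s) + 98·L_2(s).
Expanding and collecting terms gives g(s) = 5s^2 + 4s + 2.
Evaluating at s = 8: g(8) = 354.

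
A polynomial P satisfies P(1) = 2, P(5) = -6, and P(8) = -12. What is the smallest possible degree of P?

1

Divided differences on the nodes 1, 5, 8:
  order 0: 2  -6  -12
  order 1: -2  -2
  order 2: 0
The order-1 divided differences are all -2 (nonzero) and every higher order vanishes, so the data lies on a polynomial of degree exactly 1.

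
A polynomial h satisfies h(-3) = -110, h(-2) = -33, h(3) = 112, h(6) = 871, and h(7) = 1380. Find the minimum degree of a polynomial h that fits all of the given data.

3

Divided differences on the nodes -3, -2, 3, 6, 7:
  order 0: -110  -33  112  871  1380
  order 1: 77  29  253  509
  order 2: -8  28  64
  order 3: 4  4
  order 4: 0
The order-3 divided differences are all 4 (nonzero) and every higher order vanishes, so the data lies on a polynomial of degree exactly 3.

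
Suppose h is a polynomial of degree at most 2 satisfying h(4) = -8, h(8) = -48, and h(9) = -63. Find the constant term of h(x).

0

Write h(x) = ax^2 + bx + c. Substituting each data point gives a linear system:
  16a + 4b + c = -8
  64a + 8b + c = -48
  81a + 9b + c = -63
Solving the system yields a = -1, b = 2, c = 0.
So h(x) = -x² + 2x.
The constant term is 0.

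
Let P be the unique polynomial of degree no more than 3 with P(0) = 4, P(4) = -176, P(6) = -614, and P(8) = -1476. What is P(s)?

P(s) = -3s^3 + s^2 - s + 4

Write P(s) = as^3 + bs^2 + cs + d. Substituting each data point gives a linear system:
  d = 4
  64a + 16b + 4c + d = -176
  216a + 36b + 6c + d = -614
  512a + 64b + 8c + d = -1476
Solving the system yields a = -3, b = 1, c = -1, d = 4.
So P(s) = -3s^3 + s^2 - s + 4.
Check: P(8) = -1476. ✓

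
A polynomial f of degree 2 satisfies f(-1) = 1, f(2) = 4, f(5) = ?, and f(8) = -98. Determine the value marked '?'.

-29

The 3 known points determine the degree-2 polynomial uniquely.
Write f(x) = ax^2 + bx + c. Substituting each data point gives a linear system:
  a - b + c = 1
  4a + 2b + c = 4
  64a + 8b + c = -98
Solving the system yields a = -2, b = 3, c = 6.
So f(x) = -2x² + 3x + 6.
Then f(5) = -29.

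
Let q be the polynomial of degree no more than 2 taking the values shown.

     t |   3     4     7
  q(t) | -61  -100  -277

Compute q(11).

-653

Using the Lagrange interpolation formula with nodes 3, 4, 7:
  L_0(t) = (t - 4)(t - 7) / 4
  L_1(t) = (t - 3)(t - 7) / -3
  L_2(t) = (t - 3)(t - 4) / 12
Then q(t) = -61·L_0(t) - 100·L_1(t) - 277·L_2(t).
Expanding and collecting terms gives q(t) = -5t^2 - 4t - 4.
Evaluating at t = 11: q(11) = -653.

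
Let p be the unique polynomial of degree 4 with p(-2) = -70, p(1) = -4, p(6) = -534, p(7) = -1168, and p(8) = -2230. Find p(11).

-9664

Write p(t) = at^4 + bt^3 + ct^2 + dt + e. Substituting each data point gives a linear system:
  16a - 8b + 4c - 2d + e = -70
  a + b + c + d + e = -4
  1296a + 216b + 36c + 6d + e = -534
  2401a + 343b + 49c + 7d + e = -1168
  4096a + 512b + 64c + 8d + e = -2230
Solving the system yields a = -1, b = 4, c = -3, d = 2, e = -6.
So p(t) = -t^4 + 4t^3 - 3t^2 + 2t - 6.
Then p(11) = -9664.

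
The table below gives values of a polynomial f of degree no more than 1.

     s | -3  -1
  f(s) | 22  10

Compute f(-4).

Using the Lagrange interpolation formula with nodes -3, -1:
  L_0(s) = (s + 1) / -2
  L_1(s) = (s + 3) / 2
Then f(s) = 22·L_0(s) + 10·L_1(s).
Expanding and collecting terms gives f(s) = -6s + 4.
Evaluating at s = -4: f(-4) = 28.

28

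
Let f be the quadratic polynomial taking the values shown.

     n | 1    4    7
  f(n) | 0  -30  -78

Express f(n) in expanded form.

f(n) = -n^2 - 5n + 6

Using the Lagrange interpolation formula with nodes 1, 4, 7:
  L_0(n) = (n - 4)(n - 7) / 18
  L_1(n) = (n - 1)(n - 7) / -9
  L_2(n) = (n - 1)(n - 4) / 18
Then f(n) = 0·L_0(n) - 30·L_1(n) - 78·L_2(n).
Expanding and collecting terms gives f(n) = -n² - 5n + 6.
Check: f(4) = -30. ✓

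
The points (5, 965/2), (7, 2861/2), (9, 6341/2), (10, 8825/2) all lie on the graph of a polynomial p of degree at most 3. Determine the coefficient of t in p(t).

1

Write p(t) = at^3 + bt^2 + ct + d. Substituting each data point gives a linear system:
  125a + 25b + 5c + d = 965/2
  343a + 49b + 7c + d = 2861/2
  729a + 81b + 9c + d = 6341/2
  1000a + 100b + 10c + d = 8825/2
Solving the system yields a = 5, b = -6, c = 1, d = 5/2.
So p(t) = 5t^3 - 6t^2 + t + 5/2.
The coefficient of t is 1.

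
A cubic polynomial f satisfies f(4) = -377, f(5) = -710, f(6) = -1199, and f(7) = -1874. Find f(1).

-14

Write f(s) = as^3 + bs^2 + cs + d. Substituting each data point gives a linear system:
  64a + 16b + 4c + d = -377
  125a + 25b + 5c + d = -710
  216a + 36b + 6c + d = -1199
  343a + 49b + 7c + d = -1874
Solving the system yields a = -5, b = -3, c = -1, d = -5.
So f(s) = -5s^3 - 3s^2 - s - 5.
Then f(1) = -14.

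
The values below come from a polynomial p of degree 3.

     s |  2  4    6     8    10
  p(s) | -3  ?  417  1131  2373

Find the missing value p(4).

87

The 4 known points determine the degree-3 polynomial uniquely.
Write p(s) = as^3 + bs^2 + cs + d. Substituting each data point gives a linear system:
  8a + 4b + 2c + d = -3
  216a + 36b + 6c + d = 417
  512a + 64b + 8c + d = 1131
  1000a + 100b + 10c + d = 2373
Solving the system yields a = 3, b = -6, c = -3, d = 3.
So p(s) = 3s^3 - 6s^2 - 3s + 3.
Then p(4) = 87.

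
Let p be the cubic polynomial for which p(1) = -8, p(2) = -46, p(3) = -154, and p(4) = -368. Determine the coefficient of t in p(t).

1

Write p(t) = at^3 + bt^2 + ct + d. Substituting each data point gives a linear system:
  a + b + c + d = -8
  8a + 4b + 2c + d = -46
  27a + 9b + 3c + d = -154
  64a + 16b + 4c + d = -368
Solving the system yields a = -6, b = 1, c = 1, d = -4.
So p(t) = -6t³ + t² + t - 4.
The coefficient of t is 1.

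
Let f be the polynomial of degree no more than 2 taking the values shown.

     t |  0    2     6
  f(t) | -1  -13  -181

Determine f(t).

f(t) = -6t^2 + 6t - 1

Write f(t) = at^2 + bt + c. Substituting each data point gives a linear system:
  c = -1
  4a + 2b + c = -13
  36a + 6b + c = -181
Solving the system yields a = -6, b = 6, c = -1.
So f(t) = -6t^2 + 6t - 1.
Check: f(2) = -13. ✓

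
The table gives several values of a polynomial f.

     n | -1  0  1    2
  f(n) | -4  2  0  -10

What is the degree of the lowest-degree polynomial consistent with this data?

Forward differences of the values at n = -1, 0, 1, 2:
  f  : -4  2  0  -10
  Δ  : 6  -2  -10
  Δ^2: -8  -8
  Δ^3: 0
The second differences are constant (-8) and nonzero, while all higher differences vanish, so the minimal degree is 2.

2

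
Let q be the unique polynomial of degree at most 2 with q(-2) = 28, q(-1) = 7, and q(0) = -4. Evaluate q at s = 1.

Forward differences of the values at s = -2, -1, 0:
  q  : 28  7  -4
  Δ  : -21  -11
  Δ^2: 10
The second differences are constant, confirming degree 2.
Interpolating (Newton forward form) and evaluating at s = 1 gives q(1) = -5.

-5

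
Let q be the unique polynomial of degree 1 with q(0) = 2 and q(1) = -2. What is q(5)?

-18

Using the Lagrange interpolation formula with nodes 0, 1:
  L_0(x) = (x - 1) / -1
  L_1(x) = x / 1
Then q(x) = 2·L_0(x) - 2·L_1(x).
Expanding and collecting terms gives q(x) = -4x + 2.
Evaluating at x = 5: q(5) = -18.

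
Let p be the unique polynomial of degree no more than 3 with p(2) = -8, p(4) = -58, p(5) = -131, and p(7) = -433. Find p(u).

p(u) = -2u^3 + 6u^2 - 5u - 6

Write p(u) = au^3 + bu^2 + cu + d. Substituting each data point gives a linear system:
  8a + 4b + 2c + d = -8
  64a + 16b + 4c + d = -58
  125a + 25b + 5c + d = -131
  343a + 49b + 7c + d = -433
Solving the system yields a = -2, b = 6, c = -5, d = -6.
So p(u) = -2u^3 + 6u^2 - 5u - 6.
Check: p(2) = -8. ✓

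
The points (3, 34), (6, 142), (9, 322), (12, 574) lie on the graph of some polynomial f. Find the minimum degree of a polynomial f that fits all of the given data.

2

Forward differences of the values at s = 3, 6, 9, 12:
  f  : 34  142  322  574
  Δ  : 108  180  252
  Δ^2: 72  72
  Δ^3: 0
The second differences are constant (72) and nonzero, while all higher differences vanish, so the minimal degree is 2.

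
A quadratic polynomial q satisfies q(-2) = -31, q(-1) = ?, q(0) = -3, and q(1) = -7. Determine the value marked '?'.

On equispaced nodes a degree-2 polynomial has vanishing third forward difference, so
  - q(-2) + 3·q(-1) - 3·q(0) + q(1) = 0.
Substituting the known values and solving for q(-1):
  3·q(-1) = -33
  q(-1) = -11.

-11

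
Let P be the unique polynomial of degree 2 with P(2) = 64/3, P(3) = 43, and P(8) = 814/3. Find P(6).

156

Using the Lagrange interpolation formula with nodes 2, 3, 8:
  L_0(t) = (t - 3)(t - 8) / 6
  L_1(t) = (t - 2)(t - 8) / -5
  L_2(t) = (t - 2)(t - 3) / 30
Then P(t) = 64/3·L_0(t) + 43·L_1(t) + 814/3·L_2(t).
Expanding and collecting terms gives P(t) = 4t² + (5/3)t + 2.
Evaluating at t = 6: P(6) = 156.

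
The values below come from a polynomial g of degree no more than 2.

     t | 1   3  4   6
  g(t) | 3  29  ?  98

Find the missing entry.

The 3 known points determine the degree-2 polynomial uniquely.
Write g(t) = at^2 + bt + c. Substituting each data point gives a linear system:
  a + b + c = 3
  9a + 3b + c = 29
  36a + 6b + c = 98
Solving the system yields a = 2, b = 5, c = -4.
So g(t) = 2t^2 + 5t - 4.
Then g(4) = 48.

48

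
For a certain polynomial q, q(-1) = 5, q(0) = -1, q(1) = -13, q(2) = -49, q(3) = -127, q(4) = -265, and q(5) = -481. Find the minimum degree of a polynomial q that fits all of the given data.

3

Forward differences of the values at t = -1, 0, 1, 2, 3, 4, 5:
  q  : 5  -1  -13  -49  -127  -265  -481
  Δ  : -6  -12  -36  -78  -138  -216
  Δ^2: -6  -24  -42  -60  -78
  Δ^3: -18  -18  -18  -18
  Δ^4: 0  0  0
  Δ^5: 0  0
  Δ^6: 0
The third differences are constant (-18) and nonzero, while all higher differences vanish, so the minimal degree is 3.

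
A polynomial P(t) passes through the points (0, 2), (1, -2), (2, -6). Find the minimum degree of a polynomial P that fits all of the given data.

1

Forward differences of the values at t = 0, 1, 2:
  P  : 2  -2  -6
  Δ  : -4  -4
  Δ^2: 0
The first differences are constant (-4) and nonzero, while all higher differences vanish, so the minimal degree is 1.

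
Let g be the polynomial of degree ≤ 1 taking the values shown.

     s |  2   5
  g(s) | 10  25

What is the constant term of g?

0

Write g(s) = as + b. Substituting each data point gives a linear system:
  2a + b = 10
  5a + b = 25
Solving the system yields a = 5, b = 0.
So g(s) = 5s.
The constant term is 0.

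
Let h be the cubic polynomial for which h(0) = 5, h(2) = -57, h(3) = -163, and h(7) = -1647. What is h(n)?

h(n) = -4n^3 - 5n^2 - 5n + 5

Write h(n) = an^3 + bn^2 + cn + d. Substituting each data point gives a linear system:
  d = 5
  8a + 4b + 2c + d = -57
  27a + 9b + 3c + d = -163
  343a + 49b + 7c + d = -1647
Solving the system yields a = -4, b = -5, c = -5, d = 5.
So h(n) = -4n^3 - 5n^2 - 5n + 5.
Check: h(3) = -163. ✓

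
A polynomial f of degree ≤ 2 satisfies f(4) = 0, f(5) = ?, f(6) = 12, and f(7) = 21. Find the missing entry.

On equispaced nodes a degree-2 polynomial has vanishing third forward difference, so
  - f(4) + 3·f(5) - 3·f(6) + f(7) = 0.
Substituting the known values and solving for f(5):
  3·f(5) = 15
  f(5) = 5.

5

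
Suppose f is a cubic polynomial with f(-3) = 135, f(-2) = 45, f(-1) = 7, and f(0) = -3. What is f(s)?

Using the Lagrange interpolation formula with nodes -3, -2, -1, 0:
  L_0(s) = (s + 2)(s + 1)s / -6
  L_1(s) = (s + 3)(s + 1)s / 2
  L_2(s) = (s + 3)(s + 2)s / -2
  L_3(s) = (s + 3)(s + 2)(s + 1) / 6
Then f(s) = 135·L_0(s) + 45·L_1(s) + 7·L_2(s) - 3·L_3(s).
Expanding and collecting terms gives f(s) = -4s³ + 2s² - 4s - 3.
Check: f(-1) = 7. ✓

f(s) = -4s^3 + 2s^2 - 4s - 3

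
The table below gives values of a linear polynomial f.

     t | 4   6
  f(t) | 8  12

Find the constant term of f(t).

Write f(t) = at + b. Substituting each data point gives a linear system:
  4a + b = 8
  6a + b = 12
Solving the system yields a = 2, b = 0.
So f(t) = 2t.
The constant term is 0.

0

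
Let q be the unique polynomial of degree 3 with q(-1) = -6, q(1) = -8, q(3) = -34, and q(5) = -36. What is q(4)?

-41

Forward differences of the values at u = -1, 1, 3, 5:
  q  : -6  -8  -34  -36
  Δ  : -2  -26  -2
  Δ^2: -24  24
  Δ^3: 48
The third differences are constant, confirming degree 3.
Interpolating (Newton forward form) and evaluating at u = 4 gives q(4) = -41.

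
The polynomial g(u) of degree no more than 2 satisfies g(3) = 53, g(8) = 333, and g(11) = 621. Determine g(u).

Write g(u) = au^2 + bu + c. Substituting each data point gives a linear system:
  9a + 3b + c = 53
  64a + 8b + c = 333
  121a + 11b + c = 621
Solving the system yields a = 5, b = 1, c = 5.
So g(u) = 5u^2 + u + 5.
Check: g(8) = 333. ✓

g(u) = 5u^2 + u + 5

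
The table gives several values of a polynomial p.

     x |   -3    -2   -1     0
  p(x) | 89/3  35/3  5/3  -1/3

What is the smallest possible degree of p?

Forward differences of the values at x = -3, -2, -1, 0:
  p  : 89/3  35/3  5/3  -1/3
  Δ  : -18  -10  -2
  Δ^2: 8  8
  Δ^3: 0
The second differences are constant (8) and nonzero, while all higher differences vanish, so the minimal degree is 2.

2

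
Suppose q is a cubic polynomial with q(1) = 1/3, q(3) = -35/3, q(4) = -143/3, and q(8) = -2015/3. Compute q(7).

Write q(n) = an^3 + bn^2 + cn + d. Substituting each data point gives a linear system:
  a + b + c + d = 1/3
  27a + 9b + 3c + d = -35/3
  64a + 16b + 4c + d = -143/3
  512a + 64b + 8c + d = -2015/3
Solving the system yields a = -2, b = 6, c = -4, d = 1/3.
So q(n) = -2n^3 + 6n^2 - 4n + 1/3.
Then q(7) = -1259/3.

-1259/3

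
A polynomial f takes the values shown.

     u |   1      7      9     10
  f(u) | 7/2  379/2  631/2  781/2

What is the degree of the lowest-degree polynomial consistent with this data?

2

Divided differences on the nodes 1, 7, 9, 10:
  order 0: 7/2  379/2  631/2  781/2
  order 1: 31  63  75
  order 2: 4  4
  order 3: 0
The order-2 divided differences are all 4 (nonzero) and every higher order vanishes, so the data lies on a polynomial of degree exactly 2.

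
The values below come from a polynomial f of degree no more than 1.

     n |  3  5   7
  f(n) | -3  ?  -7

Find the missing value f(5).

-5

On equispaced nodes a degree-1 polynomial has vanishing second forward difference, so
  f(3) - 2·f(5) + f(7) = 0.
Substituting the known values and solving for f(5):
  -2·f(5) = 10
  f(5) = -5.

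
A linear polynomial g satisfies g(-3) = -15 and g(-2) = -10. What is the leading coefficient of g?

Write g(s) = as + b. Substituting each data point gives a linear system:
  -3a + b = -15
  -2a + b = -10
Solving the system yields a = 5, b = 0.
So g(s) = 5s.
The leading coefficient is 5.

5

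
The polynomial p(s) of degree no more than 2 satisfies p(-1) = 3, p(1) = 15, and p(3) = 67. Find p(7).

Using the Lagrange interpolation formula with nodes -1, 1, 3:
  L_0(s) = (s - 1)(s - 3) / 8
  L_1(s) = (s + 1)(s - 3) / -4
  L_2(s) = (s + 1)(s - 1) / 8
Then p(s) = 3·L_0(s) + 15·L_1(s) + 67·L_2(s).
Expanding and collecting terms gives p(s) = 5s^2 + 6s + 4.
Evaluating at s = 7: p(7) = 291.

291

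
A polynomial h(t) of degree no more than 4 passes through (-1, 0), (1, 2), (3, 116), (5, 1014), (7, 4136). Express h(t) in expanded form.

Write h(t) = at^4 + bt^3 + ct^2 + dt + e. Substituting each data point gives a linear system:
  a - b + c - d + e = 0
  a + b + c + d + e = 2
  81a + 27b + 9c + 3d + e = 116
  625a + 125b + 25c + 5d + e = 1014
  2401a + 343b + 49c + 7d + e = 4136
Solving the system yields a = 2, b = -2, c = 0, d = 3, e = -1.
So h(t) = 2t^4 - 2t^3 + 3t - 1.
Check: h(1) = 2. ✓

h(t) = 2t^4 - 2t^3 + 3t - 1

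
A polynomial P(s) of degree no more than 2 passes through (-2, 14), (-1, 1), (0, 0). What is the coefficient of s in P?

Write P(s) = as^2 + bs + c. Substituting each data point gives a linear system:
  4a - 2b + c = 14
  a - b + c = 1
  c = 0
Solving the system yields a = 6, b = 5, c = 0.
So P(s) = 6s^2 + 5s.
The coefficient of s is 5.

5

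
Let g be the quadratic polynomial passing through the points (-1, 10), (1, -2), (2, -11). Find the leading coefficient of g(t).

-1

Write g(t) = at^2 + bt + c. Substituting each data point gives a linear system:
  a - b + c = 10
  a + b + c = -2
  4a + 2b + c = -11
Solving the system yields a = -1, b = -6, c = 5.
So g(t) = -t² - 6t + 5.
The leading coefficient is -1.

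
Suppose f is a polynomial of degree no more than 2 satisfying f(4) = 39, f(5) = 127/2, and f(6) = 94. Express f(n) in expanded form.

f(n) = 3n^2 - (5/2)n + 1

Write f(n) = an^2 + bn + c. Substituting each data point gives a linear system:
  16a + 4b + c = 39
  25a + 5b + c = 127/2
  36a + 6b + c = 94
Solving the system yields a = 3, b = -5/2, c = 1.
So f(n) = 3n^2 - (5/2)n + 1.
Check: f(4) = 39. ✓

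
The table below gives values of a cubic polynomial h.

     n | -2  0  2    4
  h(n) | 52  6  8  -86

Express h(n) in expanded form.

h(n) = -3n^3 + 6n^2 + n + 6

Write h(n) = an^3 + bn^2 + cn + d. Substituting each data point gives a linear system:
  -8a + 4b - 2c + d = 52
  d = 6
  8a + 4b + 2c + d = 8
  64a + 16b + 4c + d = -86
Solving the system yields a = -3, b = 6, c = 1, d = 6.
So h(n) = -3n³ + 6n² + n + 6.
Check: h(-2) = 52. ✓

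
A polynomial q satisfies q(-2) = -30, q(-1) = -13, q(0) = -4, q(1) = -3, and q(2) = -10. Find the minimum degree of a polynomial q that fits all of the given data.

2

Forward differences of the values at t = -2, -1, 0, 1, 2:
  q  : -30  -13  -4  -3  -10
  Δ  : 17  9  1  -7
  Δ^2: -8  -8  -8
  Δ^3: 0  0
  Δ^4: 0
The second differences are constant (-8) and nonzero, while all higher differences vanish, so the minimal degree is 2.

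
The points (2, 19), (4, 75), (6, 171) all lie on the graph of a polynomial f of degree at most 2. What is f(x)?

f(x) = 5x^2 - 2x + 3

Write f(x) = ax^2 + bx + c. Substituting each data point gives a linear system:
  4a + 2b + c = 19
  16a + 4b + c = 75
  36a + 6b + c = 171
Solving the system yields a = 5, b = -2, c = 3.
So f(x) = 5x² - 2x + 3.
Check: f(2) = 19. ✓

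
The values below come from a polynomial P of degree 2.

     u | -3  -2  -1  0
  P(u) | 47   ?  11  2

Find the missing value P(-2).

26

The 3 known points determine the degree-2 polynomial uniquely.
Write P(u) = au^2 + bu + c. Substituting each data point gives a linear system:
  9a - 3b + c = 47
  a - b + c = 11
  c = 2
Solving the system yields a = 3, b = -6, c = 2.
So P(u) = 3u² - 6u + 2.
Then P(-2) = 26.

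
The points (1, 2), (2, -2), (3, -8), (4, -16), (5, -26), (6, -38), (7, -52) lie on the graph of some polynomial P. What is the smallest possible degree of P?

2

Forward differences of the values at s = 1, 2, 3, 4, 5, 6, 7:
  P  : 2  -2  -8  -16  -26  -38  -52
  Δ  : -4  -6  -8  -10  -12  -14
  Δ^2: -2  -2  -2  -2  -2
  Δ^3: 0  0  0  0
  Δ^4: 0  0  0
  Δ^5: 0  0
  Δ^6: 0
The second differences are constant (-2) and nonzero, while all higher differences vanish, so the minimal degree is 2.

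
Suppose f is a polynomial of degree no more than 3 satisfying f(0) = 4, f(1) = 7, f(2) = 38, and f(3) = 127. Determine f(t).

f(t) = 5t^3 - t^2 - t + 4

Using the Lagrange interpolation formula with nodes 0, 1, 2, 3:
  L_0(t) = (t - 1)(t - 2)(t - 3) / -6
  L_1(t) = t(t - 2)(t - 3) / 2
  L_2(t) = t(t - 1)(t - 3) / -2
  L_3(t) = t(t - 1)(t - 2) / 6
Then f(t) = 4·L_0(t) + 7·L_1(t) + 38·L_2(t) + 127·L_3(t).
Expanding and collecting terms gives f(t) = 5t³ - t² - t + 4.
Check: f(3) = 127. ✓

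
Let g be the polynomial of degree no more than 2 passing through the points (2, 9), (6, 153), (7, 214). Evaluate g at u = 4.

Write g(u) = au^2 + bu + c. Substituting each data point gives a linear system:
  4a + 2b + c = 9
  36a + 6b + c = 153
  49a + 7b + c = 214
Solving the system yields a = 5, b = -4, c = -3.
So g(u) = 5u² - 4u - 3.
Then g(4) = 61.

61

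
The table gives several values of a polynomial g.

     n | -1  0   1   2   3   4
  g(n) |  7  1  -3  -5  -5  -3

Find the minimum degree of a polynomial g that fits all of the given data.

Forward differences of the values at n = -1, 0, 1, 2, 3, 4:
  g  : 7  1  -3  -5  -5  -3
  Δ  : -6  -4  -2  0  2
  Δ^2: 2  2  2  2
  Δ^3: 0  0  0
  Δ^4: 0  0
  Δ^5: 0
The second differences are constant (2) and nonzero, while all higher differences vanish, so the minimal degree is 2.

2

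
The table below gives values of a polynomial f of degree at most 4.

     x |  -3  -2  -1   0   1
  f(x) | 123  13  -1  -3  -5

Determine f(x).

f(x) = 3x^4 + 4x^3 - 3x^2 - 6x - 3

Write f(x) = ax^4 + bx^3 + cx^2 + dx + e. Substituting each data point gives a linear system:
  81a - 27b + 9c - 3d + e = 123
  16a - 8b + 4c - 2d + e = 13
  a - b + c - d + e = -1
  e = -3
  a + b + c + d + e = -5
Solving the system yields a = 3, b = 4, c = -3, d = -6, e = -3.
So f(x) = 3x^4 + 4x^3 - 3x^2 - 6x - 3.
Check: f(-2) = 13. ✓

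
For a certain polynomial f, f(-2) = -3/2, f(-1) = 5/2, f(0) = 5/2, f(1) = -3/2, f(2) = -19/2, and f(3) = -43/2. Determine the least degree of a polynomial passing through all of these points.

Forward differences of the values at t = -2, -1, 0, 1, 2, 3:
  f  : -3/2  5/2  5/2  -3/2  -19/2  -43/2
  Δ  : 4  0  -4  -8  -12
  Δ^2: -4  -4  -4  -4
  Δ^3: 0  0  0
  Δ^4: 0  0
  Δ^5: 0
The second differences are constant (-4) and nonzero, while all higher differences vanish, so the minimal degree is 2.

2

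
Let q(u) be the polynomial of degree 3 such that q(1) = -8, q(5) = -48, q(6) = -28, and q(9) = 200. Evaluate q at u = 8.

Using the Lagrange interpolation formula with nodes 1, 5, 6, 9:
  L_0(u) = (u - 5)(u - 6)(u - 9) / -160
  L_1(u) = (u - 1)(u - 6)(u - 9) / 16
  L_2(u) = (u - 1)(u - 5)(u - 9) / -15
  L_3(u) = (u - 1)(u - 5)(u - 6) / 96
Then q(u) = -8·L_0(u) - 48·L_1(u) - 28·L_2(u) + 200·L_3(u).
Expanding and collecting terms gives q(u) = u^3 - 6u^2 - 5u + 2.
Evaluating at u = 8: q(8) = 90.

90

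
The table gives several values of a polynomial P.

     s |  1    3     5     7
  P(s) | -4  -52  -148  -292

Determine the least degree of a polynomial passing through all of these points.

2

Forward differences of the values at s = 1, 3, 5, 7:
  P  : -4  -52  -148  -292
  Δ  : -48  -96  -144
  Δ^2: -48  -48
  Δ^3: 0
The second differences are constant (-48) and nonzero, while all higher differences vanish, so the minimal degree is 2.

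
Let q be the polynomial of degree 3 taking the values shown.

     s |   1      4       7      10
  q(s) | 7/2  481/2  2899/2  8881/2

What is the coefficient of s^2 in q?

-6

Write q(s) = as^3 + bs^2 + cs + d. Substituting each data point gives a linear system:
  a + b + c + d = 7/2
  64a + 16b + 4c + d = 481/2
  343a + 49b + 7c + d = 2899/2
  1000a + 100b + 10c + d = 8881/2
Solving the system yields a = 5, b = -6, c = 4, d = 1/2.
So q(s) = 5s^3 - 6s^2 + 4s + 1/2.
The coefficient of s^2 is -6.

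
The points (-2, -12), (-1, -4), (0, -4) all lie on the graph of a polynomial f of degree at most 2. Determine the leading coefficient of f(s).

-4

Write f(s) = as^2 + bs + c. Substituting each data point gives a linear system:
  4a - 2b + c = -12
  a - b + c = -4
  c = -4
Solving the system yields a = -4, b = -4, c = -4.
So f(s) = -4s^2 - 4s - 4.
The leading coefficient is -4.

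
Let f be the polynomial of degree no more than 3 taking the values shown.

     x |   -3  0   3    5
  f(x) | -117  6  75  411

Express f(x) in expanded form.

f(x) = 4x^3 - 3x^2 - 4x + 6

Using the Lagrange interpolation formula with nodes -3, 0, 3, 5:
  L_0(x) = x(x - 3)(x - 5) / -144
  L_1(x) = (x + 3)(x - 3)(x - 5) / 45
  L_2(x) = (x + 3)x(x - 5) / -36
  L_3(x) = (x + 3)x(x - 3) / 80
Then f(x) = -117·L_0(x) + 6·L_1(x) + 75·L_2(x) + 411·L_3(x).
Expanding and collecting terms gives f(x) = 4x^3 - 3x^2 - 4x + 6.
Check: f(-3) = -117. ✓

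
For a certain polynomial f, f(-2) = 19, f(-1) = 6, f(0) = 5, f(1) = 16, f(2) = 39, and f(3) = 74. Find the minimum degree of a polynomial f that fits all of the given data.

Forward differences of the values at u = -2, -1, 0, 1, 2, 3:
  f  : 19  6  5  16  39  74
  Δ  : -13  -1  11  23  35
  Δ^2: 12  12  12  12
  Δ^3: 0  0  0
  Δ^4: 0  0
  Δ^5: 0
The second differences are constant (12) and nonzero, while all higher differences vanish, so the minimal degree is 2.

2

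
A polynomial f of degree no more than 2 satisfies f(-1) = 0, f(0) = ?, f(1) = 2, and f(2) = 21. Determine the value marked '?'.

The 3 known points determine the degree-2 polynomial uniquely.
Write f(u) = au^2 + bu + c. Substituting each data point gives a linear system:
  a - b + c = 0
  a + b + c = 2
  4a + 2b + c = 21
Solving the system yields a = 6, b = 1, c = -5.
So f(u) = 6u^2 + u - 5.
Then f(0) = -5.

-5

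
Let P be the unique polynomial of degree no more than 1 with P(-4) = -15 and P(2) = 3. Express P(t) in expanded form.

P(t) = 3t - 3

Write P(t) = at + b. Substituting each data point gives a linear system:
  -4a + b = -15
  2a + b = 3
Solving the system yields a = 3, b = -3.
So P(t) = 3t - 3.
Check: P(-4) = -15. ✓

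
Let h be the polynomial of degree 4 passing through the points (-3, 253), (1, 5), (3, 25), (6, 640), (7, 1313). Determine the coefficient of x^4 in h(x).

1

Write h(x) = ax^4 + bx^3 + cx^2 + dx + e. Substituting each data point gives a linear system:
  81a - 27b + 9c - 3d + e = 253
  a + b + c + d + e = 5
  81a + 27b + 9c + 3d + e = 25
  1296a + 216b + 36c + 6d + e = 640
  2401a + 343b + 49c + 7d + e = 1313
Solving the system yields a = 1, b = -4, c = 6, d = -2, e = 4.
So h(x) = x^4 - 4x^3 + 6x^2 - 2x + 4.
The leading coefficient is 1.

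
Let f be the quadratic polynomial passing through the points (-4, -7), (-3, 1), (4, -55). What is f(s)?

Using the Lagrange interpolation formula with nodes -4, -3, 4:
  L_0(s) = (s + 3)(s - 4) / 8
  L_1(s) = (s + 4)(s - 4) / -7
  L_2(s) = (s + 4)(s + 3) / 56
Then f(s) = -7·L_0(s) + 1·L_1(s) - 55·L_2(s).
Expanding and collecting terms gives f(s) = -2s² - 6s + 1.
Check: f(-4) = -7. ✓

f(s) = -2s^2 - 6s + 1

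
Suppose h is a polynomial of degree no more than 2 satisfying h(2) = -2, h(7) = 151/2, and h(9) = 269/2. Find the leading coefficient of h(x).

Write h(x) = ax^2 + bx + c. Substituting each data point gives a linear system:
  4a + 2b + c = -2
  49a + 7b + c = 151/2
  81a + 9b + c = 269/2
Solving the system yields a = 2, b = -5/2, c = -5.
So h(x) = 2x² - (5/2)x - 5.
The leading coefficient is 2.

2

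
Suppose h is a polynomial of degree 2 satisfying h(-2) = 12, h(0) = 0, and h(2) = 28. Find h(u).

h(u) = 5u^2 + 4u

Write h(u) = au^2 + bu + c. Substituting each data point gives a linear system:
  4a - 2b + c = 12
  c = 0
  4a + 2b + c = 28
Solving the system yields a = 5, b = 4, c = 0.
So h(u) = 5u^2 + 4u.
Check: h(-2) = 12. ✓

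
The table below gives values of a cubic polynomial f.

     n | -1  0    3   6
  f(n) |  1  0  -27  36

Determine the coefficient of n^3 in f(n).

1

Write f(n) = an^3 + bn^2 + cn + d. Substituting each data point gives a linear system:
  -a + b - c + d = 1
  d = 0
  27a + 9b + 3c + d = -27
  216a + 36b + 6c + d = 36
Solving the system yields a = 1, b = -4, c = -6, d = 0.
So f(n) = n³ - 4n² - 6n.
The leading coefficient is 1.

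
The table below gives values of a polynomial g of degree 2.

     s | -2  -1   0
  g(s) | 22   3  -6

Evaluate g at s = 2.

6

Write g(s) = as^2 + bs + c. Substituting each data point gives a linear system:
  4a - 2b + c = 22
  a - b + c = 3
  c = -6
Solving the system yields a = 5, b = -4, c = -6.
So g(s) = 5s² - 4s - 6.
Then g(2) = 6.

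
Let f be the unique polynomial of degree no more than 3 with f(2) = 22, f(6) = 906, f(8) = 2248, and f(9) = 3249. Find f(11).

Using the Lagrange interpolation formula with nodes 2, 6, 8, 9:
  L_0(s) = (s - 6)(s - 8)(s - 9) / -168
  L_1(s) = (s - 2)(s - 8)(s - 9) / 24
  L_2(s) = (s - 2)(s - 6)(s - 9) / -12
  L_3(s) = (s - 2)(s - 6)(s - 8) / 21
Then f(s) = 22·L_0(s) + 906·L_1(s) + 2248·L_2(s) + 3249·L_3(s).
Expanding and collecting terms gives f(s) = 5s³ - 5s² + s.
Evaluating at s = 11: f(11) = 6061.

6061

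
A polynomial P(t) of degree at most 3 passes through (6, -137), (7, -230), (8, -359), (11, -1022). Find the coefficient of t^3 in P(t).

Write P(t) = at^3 + bt^2 + ct + d. Substituting each data point gives a linear system:
  216a + 36b + 6c + d = -137
  343a + 49b + 7c + d = -230
  512a + 64b + 8c + d = -359
  1331a + 121b + 11c + d = -1022
Solving the system yields a = -1, b = 3, c = -5, d = 1.
So P(t) = -t^3 + 3t^2 - 5t + 1.
The leading coefficient is -1.

-1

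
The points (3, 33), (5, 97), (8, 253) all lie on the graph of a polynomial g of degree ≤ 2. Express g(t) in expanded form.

Using the Lagrange interpolation formula with nodes 3, 5, 8:
  L_0(t) = (t - 5)(t - 8) / 10
  L_1(t) = (t - 3)(t - 8) / -6
  L_2(t) = (t - 3)(t - 5) / 15
Then g(t) = 33·L_0(t) + 97·L_1(t) + 253·L_2(t).
Expanding and collecting terms gives g(t) = 4t² - 3.
Check: g(8) = 253. ✓

g(t) = 4t^2 - 3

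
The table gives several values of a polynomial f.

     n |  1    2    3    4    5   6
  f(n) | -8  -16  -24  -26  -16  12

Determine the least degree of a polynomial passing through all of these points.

3

Forward differences of the values at n = 1, 2, 3, 4, 5, 6:
  f  : -8  -16  -24  -26  -16  12
  Δ  : -8  -8  -2  10  28
  Δ^2: 0  6  12  18
  Δ^3: 6  6  6
  Δ^4: 0  0
  Δ^5: 0
The third differences are constant (6) and nonzero, while all higher differences vanish, so the minimal degree is 3.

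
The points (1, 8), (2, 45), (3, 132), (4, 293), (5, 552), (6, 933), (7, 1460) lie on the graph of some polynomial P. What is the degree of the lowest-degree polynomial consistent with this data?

Forward differences of the values at x = 1, 2, 3, 4, 5, 6, 7:
  P  : 8  45  132  293  552  933  1460
  Δ  : 37  87  161  259  381  527
  Δ^2: 50  74  98  122  146
  Δ^3: 24  24  24  24
  Δ^4: 0  0  0
  Δ^5: 0  0
  Δ^6: 0
The third differences are constant (24) and nonzero, while all higher differences vanish, so the minimal degree is 3.

3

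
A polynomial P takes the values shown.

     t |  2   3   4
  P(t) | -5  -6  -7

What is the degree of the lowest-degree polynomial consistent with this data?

1

Forward differences of the values at t = 2, 3, 4:
  P  : -5  -6  -7
  Δ  : -1  -1
  Δ^2: 0
The first differences are constant (-1) and nonzero, while all higher differences vanish, so the minimal degree is 1.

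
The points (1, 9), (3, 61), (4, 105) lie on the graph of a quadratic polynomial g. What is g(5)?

161

Write g(t) = at^2 + bt + c. Substituting each data point gives a linear system:
  a + b + c = 9
  9a + 3b + c = 61
  16a + 4b + c = 105
Solving the system yields a = 6, b = 2, c = 1.
So g(t) = 6t^2 + 2t + 1.
Then g(5) = 161.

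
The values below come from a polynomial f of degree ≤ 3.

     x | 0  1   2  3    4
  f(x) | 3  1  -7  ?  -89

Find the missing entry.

-33

The 4 known points determine the degree-3 polynomial uniquely.
Write f(x) = ax^3 + bx^2 + cx + d. Substituting each data point gives a linear system:
  d = 3
  a + b + c + d = 1
  8a + 4b + 2c + d = -7
  64a + 16b + 4c + d = -89
Solving the system yields a = -2, b = 3, c = -3, d = 3.
So f(x) = -2x^3 + 3x^2 - 3x + 3.
Then f(3) = -33.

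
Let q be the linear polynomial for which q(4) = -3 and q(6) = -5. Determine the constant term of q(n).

Write q(n) = an + b. Substituting each data point gives a linear system:
  4a + b = -3
  6a + b = -5
Solving the system yields a = -1, b = 1.
So q(n) = -n + 1.
The constant term is 1.

1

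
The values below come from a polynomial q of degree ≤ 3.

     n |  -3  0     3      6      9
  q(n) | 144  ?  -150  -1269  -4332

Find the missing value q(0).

-3

The 4 known points determine the degree-3 polynomial uniquely.
Write q(n) = an^3 + bn^2 + cn + d. Substituting each data point gives a linear system:
  -27a + 9b - 3c + d = 144
  27a + 9b + 3c + d = -150
  216a + 36b + 6c + d = -1269
  729a + 81b + 9c + d = -4332
Solving the system yields a = -6, b = 0, c = 5, d = -3.
So q(n) = -6n^3 + 5n - 3.
Then q(0) = -3.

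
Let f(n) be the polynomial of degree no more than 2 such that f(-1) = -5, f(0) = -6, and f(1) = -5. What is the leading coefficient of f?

Write f(n) = an^2 + bn + c. Substituting each data point gives a linear system:
  a - b + c = -5
  c = -6
  a + b + c = -5
Solving the system yields a = 1, b = 0, c = -6.
So f(n) = n^2 - 6.
The leading coefficient is 1.

1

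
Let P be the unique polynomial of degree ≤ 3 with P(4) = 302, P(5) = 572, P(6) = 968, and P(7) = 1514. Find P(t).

P(t) = 4t^3 + 3t^2 - t + 2

Write P(t) = at^3 + bt^2 + ct + d. Substituting each data point gives a linear system:
  64a + 16b + 4c + d = 302
  125a + 25b + 5c + d = 572
  216a + 36b + 6c + d = 968
  343a + 49b + 7c + d = 1514
Solving the system yields a = 4, b = 3, c = -1, d = 2.
So P(t) = 4t³ + 3t² - t + 2.
Check: P(4) = 302. ✓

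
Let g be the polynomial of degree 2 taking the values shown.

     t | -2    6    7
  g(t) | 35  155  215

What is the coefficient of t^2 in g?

Write g(t) = at^2 + bt + c. Substituting each data point gives a linear system:
  4a - 2b + c = 35
  36a + 6b + c = 155
  49a + 7b + c = 215
Solving the system yields a = 5, b = -5, c = 5.
So g(t) = 5t^2 - 5t + 5.
The leading coefficient is 5.

5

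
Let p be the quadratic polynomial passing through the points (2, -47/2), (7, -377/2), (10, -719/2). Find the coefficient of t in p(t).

Write p(t) = at^2 + bt + c. Substituting each data point gives a linear system:
  4a + 2b + c = -47/2
  49a + 7b + c = -377/2
  100a + 10b + c = -719/2
Solving the system yields a = -3, b = -6, c = 1/2.
So p(t) = -3t² - 6t + 1/2.
The coefficient of t is -6.

-6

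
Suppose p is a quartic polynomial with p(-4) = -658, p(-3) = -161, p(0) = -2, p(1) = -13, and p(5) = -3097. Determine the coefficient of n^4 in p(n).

-4

Write p(n) = an^4 + bn^3 + cn^2 + dn + e. Substituting each data point gives a linear system:
  256a - 64b + 16c - 4d + e = -658
  81a - 27b + 9c - 3d + e = -161
  e = -2
  a + b + c + d + e = -13
  625a + 125b + 25c + 5d + e = -3097
Solving the system yields a = -4, b = -5, c = 2, d = -4, e = -2.
So p(n) = -4n^4 - 5n^3 + 2n^2 - 4n - 2.
The leading coefficient is -4.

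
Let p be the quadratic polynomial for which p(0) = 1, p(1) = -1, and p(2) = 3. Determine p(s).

Using the Lagrange interpolation formula with nodes 0, 1, 2:
  L_0(s) = (s - 1)(s - 2) / 2
  L_1(s) = s(s - 2) / -1
  L_2(s) = s(s - 1) / 2
Then p(s) = 1·L_0(s) - 1·L_1(s) + 3·L_2(s).
Expanding and collecting terms gives p(s) = 3s^2 - 5s + 1.
Check: p(0) = 1. ✓

p(s) = 3s^2 - 5s + 1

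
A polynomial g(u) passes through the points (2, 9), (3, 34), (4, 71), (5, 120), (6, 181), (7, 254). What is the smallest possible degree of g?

2

Forward differences of the values at u = 2, 3, 4, 5, 6, 7:
  g  : 9  34  71  120  181  254
  Δ  : 25  37  49  61  73
  Δ^2: 12  12  12  12
  Δ^3: 0  0  0
  Δ^4: 0  0
  Δ^5: 0
The second differences are constant (12) and nonzero, while all higher differences vanish, so the minimal degree is 2.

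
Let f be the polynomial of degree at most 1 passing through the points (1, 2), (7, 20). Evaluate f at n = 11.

Using the Lagrange interpolation formula with nodes 1, 7:
  L_0(n) = (n - 7) / -6
  L_1(n) = (n - 1) / 6
Then f(n) = 2·L_0(n) + 20·L_1(n).
Expanding and collecting terms gives f(n) = 3n - 1.
Evaluating at n = 11: f(11) = 32.

32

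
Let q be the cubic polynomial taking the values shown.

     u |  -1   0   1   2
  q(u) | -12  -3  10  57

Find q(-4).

Using the Lagrange interpolation formula with nodes -1, 0, 1, 2:
  L_0(u) = u(u - 1)(u - 2) / -6
  L_1(u) = (u + 1)(u - 1)(u - 2) / 2
  L_2(u) = (u + 1)u(u - 2) / -2
  L_3(u) = (u + 1)u(u - 1) / 6
Then q(u) = -12·L_0(u) - 3·L_1(u) + 10·L_2(u) + 57·L_3(u).
Expanding and collecting terms gives q(u) = 5u³ + 2u² + 6u - 3.
Evaluating at u = -4: q(-4) = -315.

-315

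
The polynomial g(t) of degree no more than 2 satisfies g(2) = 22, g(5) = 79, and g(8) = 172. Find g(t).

g(t) = 2t^2 + 5t + 4

Write g(t) = at^2 + bt + c. Substituting each data point gives a linear system:
  4a + 2b + c = 22
  25a + 5b + c = 79
  64a + 8b + c = 172
Solving the system yields a = 2, b = 5, c = 4.
So g(t) = 2t^2 + 5t + 4.
Check: g(5) = 79. ✓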